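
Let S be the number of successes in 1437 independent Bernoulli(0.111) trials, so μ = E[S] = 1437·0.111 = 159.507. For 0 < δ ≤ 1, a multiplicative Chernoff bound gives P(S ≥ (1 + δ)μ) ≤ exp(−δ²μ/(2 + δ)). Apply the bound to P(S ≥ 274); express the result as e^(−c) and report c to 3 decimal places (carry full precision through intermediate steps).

Write 274 = (1 + δ)μ, so δ = 274/159.507 − 1 = 0.7177929…
Then the exponent is δ²μ/(2 + δ) = (274 − μ)² / (μ·(2 + δ)) = 30.238605.

30.239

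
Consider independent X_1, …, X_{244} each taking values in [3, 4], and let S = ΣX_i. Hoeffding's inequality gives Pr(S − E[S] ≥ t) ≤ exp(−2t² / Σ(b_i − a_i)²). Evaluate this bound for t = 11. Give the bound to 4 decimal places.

Σ(b_i − a_i)² = 244·(1)² = 244.
Exponent = 2·11²/244 = 0.9918.
Bound = exp(−0.9918) = 0.37091.

0.3709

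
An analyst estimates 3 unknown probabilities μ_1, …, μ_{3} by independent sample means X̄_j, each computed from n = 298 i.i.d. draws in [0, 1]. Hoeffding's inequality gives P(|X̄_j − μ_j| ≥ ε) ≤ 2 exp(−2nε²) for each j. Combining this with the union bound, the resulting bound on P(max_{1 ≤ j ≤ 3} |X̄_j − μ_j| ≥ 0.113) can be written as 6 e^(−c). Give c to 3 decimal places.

Union bound over the 3 events: P(max_{1 ≤ j ≤ 3} |X̄_j − μ_j| ≥ 0.113) ≤ 3·2·exp(−2nε²) = 6 exp(−2·298·0.113²).
So c = 2·298·0.113² = 7.6103.

7.610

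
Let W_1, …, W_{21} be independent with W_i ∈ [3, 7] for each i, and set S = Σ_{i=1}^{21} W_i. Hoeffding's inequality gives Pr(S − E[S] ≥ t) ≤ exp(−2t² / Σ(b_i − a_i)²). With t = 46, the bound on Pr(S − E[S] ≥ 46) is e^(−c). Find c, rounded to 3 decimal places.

12.595

Σ(b_i − a_i)² = 21·(4)² = 336.
c = 2t²/336 = 2·46²/336 = 12.5952.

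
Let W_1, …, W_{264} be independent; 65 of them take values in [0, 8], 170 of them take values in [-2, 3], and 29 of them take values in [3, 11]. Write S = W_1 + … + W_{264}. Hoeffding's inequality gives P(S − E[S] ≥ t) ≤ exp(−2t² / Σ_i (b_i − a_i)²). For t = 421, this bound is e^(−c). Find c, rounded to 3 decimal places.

Σ(b_i − a_i)² = 65·8² + 170·5² + 29·8² = 10266.
c = 2t² / 10266 = 2·421² / 10266 = 34.5297.

34.530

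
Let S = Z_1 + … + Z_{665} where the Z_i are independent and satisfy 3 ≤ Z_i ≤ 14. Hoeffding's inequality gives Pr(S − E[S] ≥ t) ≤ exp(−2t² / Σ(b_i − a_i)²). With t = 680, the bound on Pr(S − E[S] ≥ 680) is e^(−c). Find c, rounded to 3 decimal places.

11.493

Σ(b_i − a_i)² = 665·(11)² = 80465.
c = 2t²/80465 = 2·680²/80465 = 11.4932.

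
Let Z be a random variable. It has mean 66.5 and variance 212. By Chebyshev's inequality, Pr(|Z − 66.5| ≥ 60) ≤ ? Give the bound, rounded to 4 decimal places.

0.0589

Chebyshev: Pr(|Z − μ| ≥ t) ≤ Var(Z)/t².
Bound = 212 / 3600 = 0.0589.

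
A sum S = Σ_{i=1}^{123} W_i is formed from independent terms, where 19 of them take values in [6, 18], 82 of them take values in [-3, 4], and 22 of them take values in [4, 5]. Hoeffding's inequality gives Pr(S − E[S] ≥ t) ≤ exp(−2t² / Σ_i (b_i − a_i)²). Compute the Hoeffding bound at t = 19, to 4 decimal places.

Σ(b_i − a_i)² = 19·12² + 82·7² + 22·1² = 6776.
Exponent = 2·19² / 6776 = 0.10655.
Bound = exp(−0.10655) = 0.89893.

0.8989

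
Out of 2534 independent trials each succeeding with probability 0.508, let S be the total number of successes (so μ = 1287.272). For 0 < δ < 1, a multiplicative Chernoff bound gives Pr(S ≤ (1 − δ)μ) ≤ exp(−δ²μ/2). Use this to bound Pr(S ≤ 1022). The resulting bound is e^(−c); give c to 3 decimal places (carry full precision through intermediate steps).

Write 1022 = (1 − δ)μ, so δ = 1 − 1022/1287.272 = 0.206073…
Then the exponent is δ²μ/2 = (μ − 1022)²/(2μ) = 27.332698.

27.333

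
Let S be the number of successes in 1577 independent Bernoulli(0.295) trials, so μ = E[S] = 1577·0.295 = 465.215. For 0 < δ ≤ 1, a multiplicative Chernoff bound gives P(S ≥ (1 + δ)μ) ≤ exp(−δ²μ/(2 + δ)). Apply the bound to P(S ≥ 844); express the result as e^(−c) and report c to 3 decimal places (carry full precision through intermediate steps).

Write 844 = (1 + δ)μ, so δ = 844/465.215 − 1 = 0.8142149…
Then the exponent is δ²μ/(2 + δ) = (844 − μ)² / (μ·(2 + δ)) = 109.590920.

109.591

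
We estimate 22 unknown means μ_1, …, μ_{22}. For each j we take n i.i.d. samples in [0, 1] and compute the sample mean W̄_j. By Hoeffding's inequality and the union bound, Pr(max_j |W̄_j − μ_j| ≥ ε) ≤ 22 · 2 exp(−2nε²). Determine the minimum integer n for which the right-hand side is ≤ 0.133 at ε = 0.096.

Need 2·22·exp(−2nε²) ≤ 0.133, i.e. exp(−2nε²) ≤ 0.133/44.
So 2nε² ≥ ln(44/0.133) = 5.801596.
Hence n ≥ 5.801596/(2·0.096²) = 314.757.
The smallest integer n is 315.

315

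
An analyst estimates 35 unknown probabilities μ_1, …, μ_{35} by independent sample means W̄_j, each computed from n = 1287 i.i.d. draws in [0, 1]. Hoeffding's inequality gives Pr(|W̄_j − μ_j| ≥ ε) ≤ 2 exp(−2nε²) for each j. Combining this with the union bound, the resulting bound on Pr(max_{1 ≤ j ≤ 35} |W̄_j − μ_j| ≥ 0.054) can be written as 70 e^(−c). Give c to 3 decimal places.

7.506

Union bound over the 35 events: Pr(max_{1 ≤ j ≤ 35} |W̄_j − μ_j| ≥ 0.054) ≤ 35·2·exp(−2nε²) = 70 exp(−2·1287·0.054²).
So c = 2·1287·0.054² = 7.5058.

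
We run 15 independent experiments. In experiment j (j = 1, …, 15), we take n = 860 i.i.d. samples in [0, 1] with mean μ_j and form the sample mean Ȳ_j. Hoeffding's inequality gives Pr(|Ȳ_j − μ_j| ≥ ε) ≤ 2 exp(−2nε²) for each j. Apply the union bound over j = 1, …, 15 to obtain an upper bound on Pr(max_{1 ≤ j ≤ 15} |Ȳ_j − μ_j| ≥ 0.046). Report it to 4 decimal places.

0.7879

Per-experiment Hoeffding bound: 2·exp(−2·860·0.046²) = 2·exp(−3.63952) = 0.05253.
Union bound over 15 events: 15·0.05253 = 0.78795.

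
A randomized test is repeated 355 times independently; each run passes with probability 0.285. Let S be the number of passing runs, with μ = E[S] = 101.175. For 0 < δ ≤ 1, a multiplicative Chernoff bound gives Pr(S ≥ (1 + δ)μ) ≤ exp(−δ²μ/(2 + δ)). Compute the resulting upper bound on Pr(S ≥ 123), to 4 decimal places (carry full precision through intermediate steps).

Write 123 = (1 + δ)μ, so δ = 123/101.175 − 1 = 0.2157153…
Then the exponent is δ²μ/(2 + δ) = (123 − μ)² / (μ·(2 + δ)) = 2.124816.
Bound = exp(−2.124816) = 0.11945.

0.1195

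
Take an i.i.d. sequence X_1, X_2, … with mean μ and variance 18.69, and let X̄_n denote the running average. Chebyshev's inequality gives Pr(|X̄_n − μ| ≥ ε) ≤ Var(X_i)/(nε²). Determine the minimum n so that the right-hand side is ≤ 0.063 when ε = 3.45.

25

Require 18.69/(n·3.45²) ≤ 0.063, i.e. n ≥ 18.69/(0.063·3.45²) = 24.925.
The smallest integer n is 25.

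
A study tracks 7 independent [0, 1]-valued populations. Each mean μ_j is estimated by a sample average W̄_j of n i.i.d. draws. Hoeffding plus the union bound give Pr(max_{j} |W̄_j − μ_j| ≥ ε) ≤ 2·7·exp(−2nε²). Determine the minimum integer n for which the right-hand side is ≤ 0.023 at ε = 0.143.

157

Need 2·7·exp(−2nε²) ≤ 0.023, i.e. exp(−2nε²) ≤ 0.023/14.
So 2nε² ≥ ln(14/0.023) = 6.411318.
Hence n ≥ 6.411318/(2·0.143²) = 156.764.
The smallest integer n is 157.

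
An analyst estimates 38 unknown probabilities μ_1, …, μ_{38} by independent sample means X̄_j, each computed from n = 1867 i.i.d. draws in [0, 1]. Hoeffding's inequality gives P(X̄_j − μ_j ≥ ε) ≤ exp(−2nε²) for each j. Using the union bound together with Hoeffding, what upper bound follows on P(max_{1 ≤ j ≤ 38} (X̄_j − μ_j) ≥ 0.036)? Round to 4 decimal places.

0.3007

Per-experiment Hoeffding bound: exp(−2·1867·0.036²) = exp(−4.83926) = 0.0079129.
Union bound over 38 events: 38·0.0079129 = 0.30069.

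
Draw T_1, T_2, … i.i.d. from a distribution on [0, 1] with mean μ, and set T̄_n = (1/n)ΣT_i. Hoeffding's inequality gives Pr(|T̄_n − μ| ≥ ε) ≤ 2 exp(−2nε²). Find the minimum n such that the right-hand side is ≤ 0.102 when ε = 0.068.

Require 2·exp(−2nε²) ≤ 0.102, i.e. 2nε² ≥ ln(2/0.102) = 2.975930.
So n ≥ 2.975930 / (2·0.068²) = 321.792.
The smallest integer n is 322.

322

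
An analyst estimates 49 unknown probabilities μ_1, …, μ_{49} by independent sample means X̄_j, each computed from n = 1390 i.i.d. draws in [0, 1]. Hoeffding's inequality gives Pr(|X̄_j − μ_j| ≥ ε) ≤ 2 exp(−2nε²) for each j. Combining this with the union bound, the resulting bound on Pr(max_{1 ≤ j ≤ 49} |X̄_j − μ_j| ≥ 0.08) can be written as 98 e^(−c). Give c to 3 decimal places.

17.792

Union bound over the 49 events: Pr(max_{1 ≤ j ≤ 49} |X̄_j − μ_j| ≥ 0.08) ≤ 49·2·exp(−2nε²) = 98 exp(−2·1390·0.08²).
So c = 2·1390·0.08² = 17.7920.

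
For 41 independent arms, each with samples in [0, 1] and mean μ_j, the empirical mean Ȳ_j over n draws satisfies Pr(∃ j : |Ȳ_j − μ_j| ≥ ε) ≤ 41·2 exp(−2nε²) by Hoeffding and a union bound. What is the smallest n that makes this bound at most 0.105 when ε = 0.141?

Need 2·41·exp(−2nε²) ≤ 0.105, i.e. exp(−2nε²) ≤ 0.105/82.
So 2nε² ≥ ln(82/0.105) = 6.660514.
Hence n ≥ 6.660514/(2·0.141²) = 167.510.
The smallest integer n is 168.

168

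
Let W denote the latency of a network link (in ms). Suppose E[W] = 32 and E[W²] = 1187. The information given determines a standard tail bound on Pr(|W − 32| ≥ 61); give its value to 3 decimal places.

The first two moments determine the variance, so Chebyshev's inequality is the sharpest standard bound available.
Var(W) = E[W²] − (E[W])² = 1187 − 1024 = 163.
Chebyshev's inequality: Pr(|W − μ| ≥ t) ≤ Var(W)/t² = 163/3721 = 0.0438.

0.044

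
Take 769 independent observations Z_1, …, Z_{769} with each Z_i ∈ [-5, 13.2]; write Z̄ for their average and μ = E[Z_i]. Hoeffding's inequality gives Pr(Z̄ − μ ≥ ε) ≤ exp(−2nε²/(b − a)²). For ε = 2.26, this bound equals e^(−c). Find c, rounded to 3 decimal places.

23.715

c = 2nε²/(b − a)² = 2·769·2.26² / 18.2² = 23.7154.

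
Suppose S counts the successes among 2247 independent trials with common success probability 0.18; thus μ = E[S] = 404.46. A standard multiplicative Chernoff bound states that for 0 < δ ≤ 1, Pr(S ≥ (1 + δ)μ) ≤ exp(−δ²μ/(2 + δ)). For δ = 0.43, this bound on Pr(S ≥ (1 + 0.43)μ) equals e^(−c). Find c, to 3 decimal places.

30.776

c = δ²μ/(2 + δ) = 0.43²·404.46/(2 + 0.43) = 30.7756.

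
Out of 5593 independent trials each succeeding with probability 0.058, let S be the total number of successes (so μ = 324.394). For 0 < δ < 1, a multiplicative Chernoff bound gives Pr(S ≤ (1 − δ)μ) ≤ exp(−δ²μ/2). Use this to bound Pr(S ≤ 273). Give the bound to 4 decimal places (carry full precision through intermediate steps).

0.0171

Write 273 = (1 − δ)μ, so δ = 1 − 273/324.394 = 0.1584308…
Then the exponent is δ²μ/2 = (μ − 273)²/(2μ) = 4.071196.
Bound = exp(−4.071196) = 0.01706.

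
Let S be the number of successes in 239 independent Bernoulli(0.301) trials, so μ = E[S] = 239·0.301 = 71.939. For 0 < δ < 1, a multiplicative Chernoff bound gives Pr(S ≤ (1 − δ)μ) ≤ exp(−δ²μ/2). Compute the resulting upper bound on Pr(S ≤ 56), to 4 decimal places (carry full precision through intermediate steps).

Write 56 = (1 − δ)μ, so δ = 1 − 56/71.939 = 0.2215627…
Then the exponent is δ²μ/2 = (μ − 56)²/(2μ) = 1.765744.
Bound = exp(−1.765744) = 0.17106.

0.1711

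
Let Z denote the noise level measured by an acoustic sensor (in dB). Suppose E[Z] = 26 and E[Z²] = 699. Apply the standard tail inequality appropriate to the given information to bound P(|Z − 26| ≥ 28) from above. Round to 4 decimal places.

The first two moments determine the variance, so Chebyshev's inequality is the sharpest standard bound available.
Var(Z) = E[Z²] − (E[Z])² = 699 − 676 = 23.
Chebyshev's inequality: P(|Z − μ| ≥ t) ≤ Var(Z)/t² = 23/784 = 0.0293.

0.0293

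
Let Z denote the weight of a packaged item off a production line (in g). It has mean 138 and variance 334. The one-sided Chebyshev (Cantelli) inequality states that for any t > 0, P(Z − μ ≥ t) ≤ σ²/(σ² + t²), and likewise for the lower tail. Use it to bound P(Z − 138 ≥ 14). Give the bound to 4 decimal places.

Here σ² = 334 and t = 14, so σ² + t² = 530.
Cantelli's bound: 334/530 = 0.6302.

0.6302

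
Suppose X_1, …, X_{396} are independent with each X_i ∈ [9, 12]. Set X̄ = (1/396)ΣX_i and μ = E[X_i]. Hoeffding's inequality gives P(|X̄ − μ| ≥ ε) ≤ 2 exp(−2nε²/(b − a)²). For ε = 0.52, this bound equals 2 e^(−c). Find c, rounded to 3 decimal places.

23.795

c = 2nε²/(b − a)² = 2·396·0.52² / 3² = 23.7952.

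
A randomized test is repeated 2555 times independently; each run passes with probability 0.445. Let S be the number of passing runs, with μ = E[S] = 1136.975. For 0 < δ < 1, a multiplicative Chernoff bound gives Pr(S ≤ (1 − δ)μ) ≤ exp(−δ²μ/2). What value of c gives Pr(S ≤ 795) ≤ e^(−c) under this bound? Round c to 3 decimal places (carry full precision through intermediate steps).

51.429

Write 795 = (1 − δ)μ, so δ = 1 − 795/1136.975 = 0.3007762…
Then the exponent is δ²μ/2 = (μ − 795)²/(2μ) = 51.428967.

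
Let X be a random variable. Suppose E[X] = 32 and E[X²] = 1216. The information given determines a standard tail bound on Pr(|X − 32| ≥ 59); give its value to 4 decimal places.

0.0552

The first two moments determine the variance, so Chebyshev's inequality is the sharpest standard bound available.
Var(X) = E[X²] − (E[X])² = 1216 − 1024 = 192.
Chebyshev's inequality: Pr(|X − μ| ≥ t) ≤ Var(X)/t² = 192/3481 = 0.0552.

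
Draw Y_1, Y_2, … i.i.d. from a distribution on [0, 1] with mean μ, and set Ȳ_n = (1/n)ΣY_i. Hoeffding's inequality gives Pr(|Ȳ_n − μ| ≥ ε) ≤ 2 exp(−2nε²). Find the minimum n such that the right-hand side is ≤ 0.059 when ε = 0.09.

Require 2·exp(−2nε²) ≤ 0.059, i.e. 2nε² ≥ ln(2/0.059) = 3.523365.
So n ≥ 3.523365 / (2·0.09²) = 217.492.
The smallest integer n is 218.

218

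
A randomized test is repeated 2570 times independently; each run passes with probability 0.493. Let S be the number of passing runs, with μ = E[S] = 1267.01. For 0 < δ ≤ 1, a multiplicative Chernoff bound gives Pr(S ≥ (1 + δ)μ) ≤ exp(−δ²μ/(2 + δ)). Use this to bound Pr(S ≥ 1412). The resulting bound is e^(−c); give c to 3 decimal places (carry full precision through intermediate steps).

7.847

Write 1412 = (1 + δ)μ, so δ = 1412/1267.01 − 1 = 0.1144348…
Then the exponent is δ²μ/(2 + δ) = (1412 − μ)² / (μ·(2 + δ)) = 7.846966.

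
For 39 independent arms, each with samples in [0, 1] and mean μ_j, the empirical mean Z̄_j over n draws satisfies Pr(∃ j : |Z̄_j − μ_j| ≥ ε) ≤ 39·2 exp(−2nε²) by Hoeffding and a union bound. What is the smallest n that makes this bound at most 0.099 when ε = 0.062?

868

Need 2·39·exp(−2nε²) ≤ 0.099, i.e. exp(−2nε²) ≤ 0.099/78.
So 2nε² ≥ ln(78/0.099) = 6.669344.
Hence n ≥ 6.669344/(2·0.062²) = 867.501.
The smallest integer n is 868.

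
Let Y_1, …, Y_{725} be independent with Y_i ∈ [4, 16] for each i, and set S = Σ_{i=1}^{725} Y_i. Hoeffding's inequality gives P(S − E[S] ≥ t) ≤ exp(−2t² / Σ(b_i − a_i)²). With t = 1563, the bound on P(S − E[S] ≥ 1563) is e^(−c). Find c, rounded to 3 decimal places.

Σ(b_i − a_i)² = 725·(12)² = 104400.
c = 2t²/104400 = 2·1563²/104400 = 46.8002.

46.800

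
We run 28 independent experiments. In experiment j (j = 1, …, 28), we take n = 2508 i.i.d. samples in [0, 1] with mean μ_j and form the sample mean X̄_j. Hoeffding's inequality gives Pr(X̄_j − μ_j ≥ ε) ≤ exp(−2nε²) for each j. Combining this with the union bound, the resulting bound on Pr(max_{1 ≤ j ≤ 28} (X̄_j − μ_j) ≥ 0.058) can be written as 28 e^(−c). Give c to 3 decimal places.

16.874

Union bound over the 28 events: Pr(max_{1 ≤ j ≤ 28} (X̄_j − μ_j) ≥ 0.058) ≤ 28·exp(−2nε²) = 28 exp(−2·2508·0.058²).
So c = 2·2508·0.058² = 16.8738.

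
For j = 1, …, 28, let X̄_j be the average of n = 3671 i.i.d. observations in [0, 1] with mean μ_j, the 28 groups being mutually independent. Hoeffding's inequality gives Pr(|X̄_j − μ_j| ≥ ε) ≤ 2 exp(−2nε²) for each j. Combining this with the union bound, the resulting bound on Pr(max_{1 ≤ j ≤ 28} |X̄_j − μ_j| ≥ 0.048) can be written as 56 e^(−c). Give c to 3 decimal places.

Union bound over the 28 events: Pr(max_{1 ≤ j ≤ 28} |X̄_j − μ_j| ≥ 0.048) ≤ 28·2·exp(−2nε²) = 56 exp(−2·3671·0.048²).
So c = 2·3671·0.048² = 16.9160.

16.916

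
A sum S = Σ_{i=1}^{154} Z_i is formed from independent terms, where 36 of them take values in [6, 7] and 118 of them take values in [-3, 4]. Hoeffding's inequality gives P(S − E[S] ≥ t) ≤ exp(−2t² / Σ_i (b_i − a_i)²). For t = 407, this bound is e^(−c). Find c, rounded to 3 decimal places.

Σ(b_i − a_i)² = 36·1² + 118·7² = 5818.
c = 2t² / 5818 = 2·407² / 5818 = 56.9436.

56.944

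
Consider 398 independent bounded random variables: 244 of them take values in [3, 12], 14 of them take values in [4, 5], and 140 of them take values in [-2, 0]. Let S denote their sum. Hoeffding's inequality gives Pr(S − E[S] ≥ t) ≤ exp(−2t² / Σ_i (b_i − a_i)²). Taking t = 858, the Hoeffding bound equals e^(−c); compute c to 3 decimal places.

Σ(b_i − a_i)² = 244·9² + 14·1² + 140·2² = 20338.
c = 2t² / 20338 = 2·858² / 20338 = 72.3930.

72.393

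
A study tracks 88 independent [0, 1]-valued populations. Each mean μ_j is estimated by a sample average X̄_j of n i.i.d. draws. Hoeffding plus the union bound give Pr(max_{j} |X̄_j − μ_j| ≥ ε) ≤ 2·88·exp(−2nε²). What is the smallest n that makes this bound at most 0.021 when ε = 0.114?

348

Need 2·88·exp(−2nε²) ≤ 0.021, i.e. exp(−2nε²) ≤ 0.021/176.
So 2nε² ≥ ln(176/0.021) = 9.033717.
Hence n ≥ 9.033717/(2·0.114²) = 347.558.
The smallest integer n is 348.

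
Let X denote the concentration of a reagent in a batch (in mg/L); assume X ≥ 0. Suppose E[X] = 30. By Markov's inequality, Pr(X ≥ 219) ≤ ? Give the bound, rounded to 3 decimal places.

Markov's inequality: for a non-negative random variable, Pr(X ≥ a) ≤ E[X]/a.
Here E[X] = 30 and a = 219, so the bound is 30/219 = 0.1370.

0.137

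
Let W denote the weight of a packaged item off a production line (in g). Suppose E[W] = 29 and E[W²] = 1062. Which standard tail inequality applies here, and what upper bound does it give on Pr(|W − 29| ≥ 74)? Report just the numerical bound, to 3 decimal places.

0.040

The first two moments determine the variance, so Chebyshev's inequality is the sharpest standard bound available.
Var(W) = E[W²] − (E[W])² = 1062 − 841 = 221.
Chebyshev's inequality: Pr(|W − μ| ≥ t) ≤ Var(W)/t² = 221/5476 = 0.0404.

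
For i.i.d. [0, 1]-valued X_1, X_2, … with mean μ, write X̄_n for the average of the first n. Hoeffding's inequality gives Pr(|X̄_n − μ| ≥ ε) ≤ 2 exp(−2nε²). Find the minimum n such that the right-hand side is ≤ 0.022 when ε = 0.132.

130

Require 2·exp(−2nε²) ≤ 0.022, i.e. 2nε² ≥ ln(2/0.022) = 4.509860.
So n ≥ 4.509860 / (2·0.132²) = 129.415.
The smallest integer n is 130.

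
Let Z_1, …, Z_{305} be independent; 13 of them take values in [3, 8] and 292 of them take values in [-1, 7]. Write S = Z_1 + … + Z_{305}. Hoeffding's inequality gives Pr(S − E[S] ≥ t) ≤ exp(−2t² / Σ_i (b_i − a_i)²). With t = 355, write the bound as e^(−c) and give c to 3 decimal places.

13.257

Σ(b_i − a_i)² = 13·5² + 292·8² = 19013.
c = 2t² / 19013 = 2·355² / 19013 = 13.2567.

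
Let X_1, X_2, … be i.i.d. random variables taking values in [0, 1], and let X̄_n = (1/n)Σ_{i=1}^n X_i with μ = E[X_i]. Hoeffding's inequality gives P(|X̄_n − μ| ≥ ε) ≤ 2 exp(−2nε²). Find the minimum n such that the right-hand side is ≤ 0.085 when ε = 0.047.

715

Require 2·exp(−2nε²) ≤ 0.085, i.e. 2nε² ≥ ln(2/0.085) = 3.158251.
So n ≥ 3.158251 / (2·0.047²) = 714.860.
The smallest integer n is 715.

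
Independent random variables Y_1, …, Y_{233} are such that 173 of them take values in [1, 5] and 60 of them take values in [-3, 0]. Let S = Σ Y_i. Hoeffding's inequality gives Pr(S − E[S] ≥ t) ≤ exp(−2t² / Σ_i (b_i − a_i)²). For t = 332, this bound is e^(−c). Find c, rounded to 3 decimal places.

66.641

Σ(b_i − a_i)² = 173·4² + 60·3² = 3308.
c = 2t² / 3308 = 2·332² / 3308 = 66.6409.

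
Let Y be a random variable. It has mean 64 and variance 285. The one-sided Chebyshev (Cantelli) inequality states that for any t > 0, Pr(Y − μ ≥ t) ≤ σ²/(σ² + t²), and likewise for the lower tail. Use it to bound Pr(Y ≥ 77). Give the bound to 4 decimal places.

0.6278

Here σ² = 285 and t = 13, so σ² + t² = 454.
Cantelli's bound: 285/454 = 0.6278.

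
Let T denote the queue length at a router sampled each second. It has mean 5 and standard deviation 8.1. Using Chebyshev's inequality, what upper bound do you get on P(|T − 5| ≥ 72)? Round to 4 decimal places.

Chebyshev: P(|T − μ| ≥ t) ≤ Var(T)/t².
Var(T) = σ² = 8.1² = 65.61.
Bound = 65.61 / 5184 = 0.0127.

0.0127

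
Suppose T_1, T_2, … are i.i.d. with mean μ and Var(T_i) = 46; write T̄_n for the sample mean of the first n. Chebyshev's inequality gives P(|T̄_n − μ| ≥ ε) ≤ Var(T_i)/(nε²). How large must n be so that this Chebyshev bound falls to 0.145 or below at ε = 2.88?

Require 46/(n·2.88²) ≤ 0.145, i.e. n ≥ 46/(0.145·2.88²) = 38.248.
The smallest integer n is 39.

39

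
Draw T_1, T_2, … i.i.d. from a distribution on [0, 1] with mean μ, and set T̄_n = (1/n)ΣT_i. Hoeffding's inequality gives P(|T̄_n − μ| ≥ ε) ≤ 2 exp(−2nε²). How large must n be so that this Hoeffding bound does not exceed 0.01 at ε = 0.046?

1252

Require 2·exp(−2nε²) ≤ 0.01, i.e. 2nε² ≥ ln(2/0.01) = 5.298317.
So n ≥ 5.298317 / (2·0.046²) = 1251.965.
The smallest integer n is 1252.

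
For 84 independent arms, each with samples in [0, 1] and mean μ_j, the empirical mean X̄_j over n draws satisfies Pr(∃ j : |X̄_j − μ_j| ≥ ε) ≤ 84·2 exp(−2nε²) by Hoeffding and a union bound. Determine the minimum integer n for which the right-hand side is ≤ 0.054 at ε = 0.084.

Need 2·84·exp(−2nε²) ≤ 0.054, i.e. exp(−2nε²) ≤ 0.054/168.
So 2nε² ≥ ln(168/0.054) = 8.042735.
Hence n ≥ 8.042735/(2·0.084²) = 569.922.
The smallest integer n is 570.

570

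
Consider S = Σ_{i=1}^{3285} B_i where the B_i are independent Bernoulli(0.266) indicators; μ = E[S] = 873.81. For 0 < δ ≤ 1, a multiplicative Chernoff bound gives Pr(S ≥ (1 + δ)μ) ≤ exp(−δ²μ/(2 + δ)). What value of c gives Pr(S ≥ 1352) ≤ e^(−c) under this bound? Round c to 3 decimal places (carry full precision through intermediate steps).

102.734

Write 1352 = (1 + δ)μ, so δ = 1352/873.81 − 1 = 0.5472471…
Then the exponent is δ²μ/(2 + δ) = (1352 − μ)² / (μ·(2 + δ)) = 102.733691.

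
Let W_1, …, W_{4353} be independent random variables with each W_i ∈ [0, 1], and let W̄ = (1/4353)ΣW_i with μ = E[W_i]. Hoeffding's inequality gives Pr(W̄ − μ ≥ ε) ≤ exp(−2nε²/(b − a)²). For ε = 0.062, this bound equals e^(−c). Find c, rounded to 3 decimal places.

33.466

c = 2nε²/(b − a)² = 2·4353·0.062² / 1² = 33.4659.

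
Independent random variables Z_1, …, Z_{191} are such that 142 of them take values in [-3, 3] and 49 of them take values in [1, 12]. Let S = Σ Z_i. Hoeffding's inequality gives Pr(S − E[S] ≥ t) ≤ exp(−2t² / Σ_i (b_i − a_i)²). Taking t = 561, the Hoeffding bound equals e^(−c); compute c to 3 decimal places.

57.010

Σ(b_i − a_i)² = 142·6² + 49·11² = 11041.
c = 2t² / 11041 = 2·561² / 11041 = 57.0095.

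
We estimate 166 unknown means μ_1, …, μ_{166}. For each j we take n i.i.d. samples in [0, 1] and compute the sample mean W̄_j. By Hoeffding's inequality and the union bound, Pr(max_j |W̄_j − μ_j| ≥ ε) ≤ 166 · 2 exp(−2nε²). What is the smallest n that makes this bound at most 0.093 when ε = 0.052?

Need 2·166·exp(−2nε²) ≤ 0.093, i.e. exp(−2nε²) ≤ 0.093/332.
So 2nε² ≥ ln(332/0.093) = 8.180291.
Hence n ≥ 8.180291/(2·0.052²) = 1512.628.
The smallest integer n is 1513.

1513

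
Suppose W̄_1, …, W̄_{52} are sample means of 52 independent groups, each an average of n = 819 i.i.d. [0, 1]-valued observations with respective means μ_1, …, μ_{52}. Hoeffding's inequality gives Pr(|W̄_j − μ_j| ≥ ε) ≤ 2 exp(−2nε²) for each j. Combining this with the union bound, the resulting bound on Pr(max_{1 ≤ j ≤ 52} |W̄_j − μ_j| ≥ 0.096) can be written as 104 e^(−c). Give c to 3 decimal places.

Union bound over the 52 events: Pr(max_{1 ≤ j ≤ 52} |W̄_j − μ_j| ≥ 0.096) ≤ 52·2·exp(−2nε²) = 104 exp(−2·819·0.096²).
So c = 2·819·0.096² = 15.0958.

15.096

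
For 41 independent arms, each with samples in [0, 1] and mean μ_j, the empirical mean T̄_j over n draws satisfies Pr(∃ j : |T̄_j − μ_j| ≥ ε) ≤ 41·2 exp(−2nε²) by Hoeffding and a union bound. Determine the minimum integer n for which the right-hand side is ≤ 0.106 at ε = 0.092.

393

Need 2·41·exp(−2nε²) ≤ 0.106, i.e. exp(−2nε²) ≤ 0.106/82.
So 2nε² ≥ ln(82/0.106) = 6.651035.
Hence n ≥ 6.651035/(2·0.092²) = 392.901.
The smallest integer n is 393.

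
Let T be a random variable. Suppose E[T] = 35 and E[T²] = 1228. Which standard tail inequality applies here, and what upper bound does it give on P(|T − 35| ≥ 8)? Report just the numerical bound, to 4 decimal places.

The first two moments determine the variance, so Chebyshev's inequality is the sharpest standard bound available.
Var(T) = E[T²] − (E[T])² = 1228 − 1225 = 3.
Chebyshev's inequality: P(|T − μ| ≥ t) ≤ Var(T)/t² = 3/64 = 0.0469.

0.0469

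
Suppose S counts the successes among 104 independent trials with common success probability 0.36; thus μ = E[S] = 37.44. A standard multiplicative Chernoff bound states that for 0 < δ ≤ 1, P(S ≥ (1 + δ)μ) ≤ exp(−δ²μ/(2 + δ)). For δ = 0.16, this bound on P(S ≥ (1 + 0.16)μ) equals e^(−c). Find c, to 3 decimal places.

c = δ²μ/(2 + δ) = 0.16²·37.44/(2 + 0.16) = 0.4437.

0.444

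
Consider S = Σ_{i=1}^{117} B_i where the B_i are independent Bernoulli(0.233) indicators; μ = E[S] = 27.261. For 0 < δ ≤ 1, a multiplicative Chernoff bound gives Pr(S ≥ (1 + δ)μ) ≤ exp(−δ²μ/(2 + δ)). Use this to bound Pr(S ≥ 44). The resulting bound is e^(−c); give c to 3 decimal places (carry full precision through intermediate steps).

3.932

Write 44 = (1 + δ)μ, so δ = 44/27.261 − 1 = 0.6140274…
Then the exponent is δ²μ/(2 + δ) = (44 − μ)² / (μ·(2 + δ)) = 3.931942.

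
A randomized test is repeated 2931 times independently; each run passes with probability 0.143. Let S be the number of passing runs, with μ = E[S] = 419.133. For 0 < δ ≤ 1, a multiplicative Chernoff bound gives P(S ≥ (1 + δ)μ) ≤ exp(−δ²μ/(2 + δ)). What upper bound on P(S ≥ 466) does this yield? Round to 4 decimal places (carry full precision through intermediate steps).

0.0836

Write 466 = (1 + δ)μ, so δ = 466/419.133 − 1 = 0.1118189…
Then the exponent is δ²μ/(2 + δ) = (466 − μ)² / (μ·(2 + δ)) = 2.481566.
Bound = exp(−2.481566) = 0.08361.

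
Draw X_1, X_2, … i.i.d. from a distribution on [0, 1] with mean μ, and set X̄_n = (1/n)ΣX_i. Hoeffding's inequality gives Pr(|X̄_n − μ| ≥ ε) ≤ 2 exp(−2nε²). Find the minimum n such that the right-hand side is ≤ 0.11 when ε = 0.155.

61

Require 2·exp(−2nε²) ≤ 0.11, i.e. 2nε² ≥ ln(2/0.11) = 2.900422.
So n ≥ 2.900422 / (2·0.155²) = 60.363.
The smallest integer n is 61.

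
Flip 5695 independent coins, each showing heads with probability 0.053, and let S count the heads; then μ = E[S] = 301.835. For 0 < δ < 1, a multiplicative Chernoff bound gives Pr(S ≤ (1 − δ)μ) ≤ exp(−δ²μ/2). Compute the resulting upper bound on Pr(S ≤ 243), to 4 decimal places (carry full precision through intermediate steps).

Write 243 = (1 − δ)μ, so δ = 1 − 243/301.835 = 0.1949244…
Then the exponent is δ²μ/2 = (μ − 243)²/(2μ) = 5.734188.
Bound = exp(−5.734188) = 0.00323.

0.0032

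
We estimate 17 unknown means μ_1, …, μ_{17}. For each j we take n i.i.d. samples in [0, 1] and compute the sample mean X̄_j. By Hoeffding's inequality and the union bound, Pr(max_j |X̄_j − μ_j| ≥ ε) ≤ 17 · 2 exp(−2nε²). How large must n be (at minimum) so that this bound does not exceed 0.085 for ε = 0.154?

Need 2·17·exp(−2nε²) ≤ 0.085, i.e. exp(−2nε²) ≤ 0.085/34.
So 2nε² ≥ ln(34/0.085) = 5.991465.
Hence n ≥ 5.991465/(2·0.154²) = 126.317.
The smallest integer n is 127.

127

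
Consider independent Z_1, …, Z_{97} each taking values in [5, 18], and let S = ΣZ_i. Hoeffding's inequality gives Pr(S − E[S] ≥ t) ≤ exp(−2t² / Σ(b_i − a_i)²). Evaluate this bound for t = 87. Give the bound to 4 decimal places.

0.3971

Σ(b_i − a_i)² = 97·(13)² = 16393.
Exponent = 2·87²/16393 = 0.9234.
Bound = exp(−0.9234) = 0.39715.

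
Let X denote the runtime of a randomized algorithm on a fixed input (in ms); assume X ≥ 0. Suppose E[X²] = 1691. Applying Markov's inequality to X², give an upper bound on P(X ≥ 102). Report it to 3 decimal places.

0.163

Since X ≥ 0, the event {X ≥ 102} is the same as {X² ≥ 10404}.
Markov's inequality applied to X² gives P(X² ≥ 10404) ≤ E[X²]/10404 = 1691/10404 = 0.1625.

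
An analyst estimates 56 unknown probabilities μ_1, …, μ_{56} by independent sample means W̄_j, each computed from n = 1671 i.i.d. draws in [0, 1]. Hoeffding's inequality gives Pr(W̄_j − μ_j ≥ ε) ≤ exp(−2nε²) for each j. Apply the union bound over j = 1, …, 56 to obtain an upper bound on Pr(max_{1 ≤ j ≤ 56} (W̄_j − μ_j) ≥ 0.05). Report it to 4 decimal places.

Per-experiment Hoeffding bound: exp(−2·1671·0.05²) = exp(−8.35500) = 0.00023522.
Union bound over 56 events: 56·0.00023522 = 0.01317.

0.0132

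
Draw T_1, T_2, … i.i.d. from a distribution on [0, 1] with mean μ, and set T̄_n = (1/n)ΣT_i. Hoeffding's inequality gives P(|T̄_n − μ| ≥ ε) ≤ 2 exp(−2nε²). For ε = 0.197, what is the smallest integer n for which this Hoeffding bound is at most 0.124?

36

Require 2·exp(−2nε²) ≤ 0.124, i.e. 2nε² ≥ ln(2/0.124) = 2.780621.
So n ≥ 2.780621 / (2·0.197²) = 35.824.
The smallest integer n is 36.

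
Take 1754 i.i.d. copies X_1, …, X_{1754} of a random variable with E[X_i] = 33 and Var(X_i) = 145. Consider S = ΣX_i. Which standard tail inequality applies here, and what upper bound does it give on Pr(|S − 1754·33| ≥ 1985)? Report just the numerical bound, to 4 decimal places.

0.0645

With mean and variance of each term known, Chebyshev's inequality bounds the deviation of the sum (or sample mean).
Var(S) = n·Var(X_i) = 1754·145 = 254330.
Chebyshev: Pr(|S − 1754·33| ≥ 1985) ≤ Var(S)/1985² = 254330/3940225 = 0.0645.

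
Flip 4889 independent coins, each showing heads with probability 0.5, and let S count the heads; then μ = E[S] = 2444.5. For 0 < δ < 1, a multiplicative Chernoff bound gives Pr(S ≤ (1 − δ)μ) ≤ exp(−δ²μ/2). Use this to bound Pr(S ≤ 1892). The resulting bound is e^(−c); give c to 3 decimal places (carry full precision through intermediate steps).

Write 1892 = (1 − δ)μ, so δ = 1 − 1892/2444.5 = 0.2260176…
Then the exponent is δ²μ/2 = (μ − 1892)²/(2μ) = 62.437359.

62.437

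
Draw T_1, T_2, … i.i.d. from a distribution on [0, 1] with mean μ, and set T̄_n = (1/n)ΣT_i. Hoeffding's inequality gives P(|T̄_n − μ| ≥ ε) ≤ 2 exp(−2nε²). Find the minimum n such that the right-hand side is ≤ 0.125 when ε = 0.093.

Require 2·exp(−2nε²) ≤ 0.125, i.e. 2nε² ≥ ln(2/0.125) = 2.772589.
So n ≥ 2.772589 / (2·0.093²) = 160.284.
The smallest integer n is 161.

161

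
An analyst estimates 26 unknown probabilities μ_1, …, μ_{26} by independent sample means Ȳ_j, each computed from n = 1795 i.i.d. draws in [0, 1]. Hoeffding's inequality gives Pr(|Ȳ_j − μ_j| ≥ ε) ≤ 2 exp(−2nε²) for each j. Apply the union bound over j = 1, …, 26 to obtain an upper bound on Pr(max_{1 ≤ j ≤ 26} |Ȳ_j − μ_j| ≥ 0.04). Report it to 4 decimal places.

0.1665

Per-experiment Hoeffding bound: 2·exp(−2·1795·0.04²) = 2·exp(−5.74400) = 0.0064039.
Union bound over 26 events: 26·0.0064039 = 0.16650.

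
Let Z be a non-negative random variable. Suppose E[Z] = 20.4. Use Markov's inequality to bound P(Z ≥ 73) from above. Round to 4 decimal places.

Markov's inequality: for a non-negative random variable, P(Z ≥ a) ≤ E[Z]/a.
Here E[Z] = 20.4 and a = 73, so the bound is 20.4/73 = 0.2795.

0.2795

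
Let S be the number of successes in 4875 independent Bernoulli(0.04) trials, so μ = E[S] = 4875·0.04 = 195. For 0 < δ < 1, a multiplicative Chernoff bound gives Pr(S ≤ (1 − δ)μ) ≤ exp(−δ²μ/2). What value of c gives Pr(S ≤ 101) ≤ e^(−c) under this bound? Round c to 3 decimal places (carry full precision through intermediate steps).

Write 101 = (1 − δ)μ, so δ = 1 − 101/195 = 0.4820513…
Then the exponent is δ²μ/2 = (μ − 101)²/(2μ) = 22.656410.

22.656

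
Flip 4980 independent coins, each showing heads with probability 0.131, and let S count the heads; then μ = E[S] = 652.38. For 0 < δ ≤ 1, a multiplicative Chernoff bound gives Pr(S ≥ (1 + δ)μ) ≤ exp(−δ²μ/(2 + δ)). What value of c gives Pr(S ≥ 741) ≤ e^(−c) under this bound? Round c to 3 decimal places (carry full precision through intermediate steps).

Write 741 = (1 + δ)μ, so δ = 741/652.38 − 1 = 0.1358411…
Then the exponent is δ²μ/(2 + δ) = (741 − μ)² / (μ·(2 + δ)) = 5.636298.

5.636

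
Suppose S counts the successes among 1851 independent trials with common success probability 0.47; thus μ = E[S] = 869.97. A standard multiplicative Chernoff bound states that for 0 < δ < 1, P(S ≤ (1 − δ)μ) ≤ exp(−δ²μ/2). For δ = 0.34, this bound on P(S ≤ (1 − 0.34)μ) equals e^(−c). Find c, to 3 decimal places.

c = δ²μ/2 = 0.34²·869.97/2 = 50.2843.

50.284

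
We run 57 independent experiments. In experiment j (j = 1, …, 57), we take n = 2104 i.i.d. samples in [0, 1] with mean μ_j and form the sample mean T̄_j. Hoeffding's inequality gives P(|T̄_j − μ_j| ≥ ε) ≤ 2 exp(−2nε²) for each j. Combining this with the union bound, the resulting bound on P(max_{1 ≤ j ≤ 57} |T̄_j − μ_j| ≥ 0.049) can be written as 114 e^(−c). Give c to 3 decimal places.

Union bound over the 57 events: P(max_{1 ≤ j ≤ 57} |T̄_j − μ_j| ≥ 0.049) ≤ 57·2·exp(−2nε²) = 114 exp(−2·2104·0.049²).
So c = 2·2104·0.049² = 10.1034.

10.103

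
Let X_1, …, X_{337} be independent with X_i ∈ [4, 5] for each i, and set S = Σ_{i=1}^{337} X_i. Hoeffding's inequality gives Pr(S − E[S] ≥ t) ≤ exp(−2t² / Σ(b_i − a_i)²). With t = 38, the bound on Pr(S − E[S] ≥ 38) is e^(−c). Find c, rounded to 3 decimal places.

8.570

Σ(b_i − a_i)² = 337·(1)² = 337.
c = 2t²/337 = 2·38²/337 = 8.5697.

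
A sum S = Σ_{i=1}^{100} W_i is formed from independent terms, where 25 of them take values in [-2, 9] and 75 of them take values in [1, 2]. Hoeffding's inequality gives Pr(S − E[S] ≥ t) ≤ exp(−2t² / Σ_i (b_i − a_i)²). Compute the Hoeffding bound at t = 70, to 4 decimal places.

Σ(b_i − a_i)² = 25·11² + 75·1² = 3100.
Exponent = 2·70² / 3100 = 3.16129.
Bound = exp(−3.16129) = 0.04237.

0.0424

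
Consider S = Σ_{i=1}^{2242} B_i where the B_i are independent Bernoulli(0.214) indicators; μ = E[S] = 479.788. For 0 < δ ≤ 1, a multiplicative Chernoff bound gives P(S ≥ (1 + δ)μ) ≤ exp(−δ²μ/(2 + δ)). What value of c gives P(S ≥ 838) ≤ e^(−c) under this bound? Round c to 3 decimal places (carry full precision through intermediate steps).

97.372

Write 838 = (1 + δ)μ, so δ = 838/479.788 − 1 = 0.7466048…
Then the exponent is δ²μ/(2 + δ) = (838 − μ)² / (μ·(2 + δ)) = 97.372139.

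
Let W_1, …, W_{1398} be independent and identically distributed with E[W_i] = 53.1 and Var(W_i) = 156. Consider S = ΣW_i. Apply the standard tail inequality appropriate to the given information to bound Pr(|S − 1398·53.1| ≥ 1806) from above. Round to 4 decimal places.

0.0669

With mean and variance of each term known, Chebyshev's inequality bounds the deviation of the sum (or sample mean).
Var(S) = n·Var(W_i) = 1398·156 = 218088.
Chebyshev: Pr(|S − 1398·53.1| ≥ 1806) ≤ Var(S)/1806² = 218088/3261636 = 0.0669.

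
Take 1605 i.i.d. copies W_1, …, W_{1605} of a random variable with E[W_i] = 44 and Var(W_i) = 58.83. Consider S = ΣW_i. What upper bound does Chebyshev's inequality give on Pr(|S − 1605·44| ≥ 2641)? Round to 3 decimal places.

Var(S) = n·Var(W_i) = 1605·58.83 = 94422.15.
Chebyshev: Pr(|S − 1605·44| ≥ 2641) ≤ Var(S)/2641² = 94422.15/6974881 = 0.0135.

0.014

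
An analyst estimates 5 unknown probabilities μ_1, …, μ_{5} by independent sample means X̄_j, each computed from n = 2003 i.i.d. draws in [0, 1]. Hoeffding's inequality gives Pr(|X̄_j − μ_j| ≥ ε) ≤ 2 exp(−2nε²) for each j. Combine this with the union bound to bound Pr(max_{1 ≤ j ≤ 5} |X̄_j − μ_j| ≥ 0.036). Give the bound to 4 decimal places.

Per-experiment Hoeffding bound: 2·exp(−2·2003·0.036²) = 2·exp(−5.19178) = 0.011124.
Union bound over 5 events: 5·0.011124 = 0.05562.

0.0556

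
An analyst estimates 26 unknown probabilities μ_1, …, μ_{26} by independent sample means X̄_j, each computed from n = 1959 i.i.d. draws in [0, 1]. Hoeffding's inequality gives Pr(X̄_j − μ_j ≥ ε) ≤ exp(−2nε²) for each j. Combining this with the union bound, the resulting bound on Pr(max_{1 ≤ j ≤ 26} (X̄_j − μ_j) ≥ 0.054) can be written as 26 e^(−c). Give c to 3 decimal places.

11.425

Union bound over the 26 events: Pr(max_{1 ≤ j ≤ 26} (X̄_j − μ_j) ≥ 0.054) ≤ 26·exp(−2nε²) = 26 exp(−2·1959·0.054²).
So c = 2·1959·0.054² = 11.4249.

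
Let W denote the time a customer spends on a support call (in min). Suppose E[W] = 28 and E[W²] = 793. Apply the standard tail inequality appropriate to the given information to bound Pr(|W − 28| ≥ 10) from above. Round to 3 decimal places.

The first two moments determine the variance, so Chebyshev's inequality is the sharpest standard bound available.
Var(W) = E[W²] − (E[W])² = 793 − 784 = 9.
Chebyshev's inequality: Pr(|W − μ| ≥ t) ≤ Var(W)/t² = 9/100 = 0.0900.

0.090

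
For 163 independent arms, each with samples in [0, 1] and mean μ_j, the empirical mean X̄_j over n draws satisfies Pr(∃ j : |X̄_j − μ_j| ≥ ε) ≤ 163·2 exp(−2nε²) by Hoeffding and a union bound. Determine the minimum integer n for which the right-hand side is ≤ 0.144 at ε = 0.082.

575

Need 2·163·exp(−2nε²) ≤ 0.144, i.e. exp(−2nε²) ≤ 0.144/326.
So 2nε² ≥ ln(326/0.144) = 7.724839.
Hence n ≥ 7.724839/(2·0.082²) = 574.423.
The smallest integer n is 575.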